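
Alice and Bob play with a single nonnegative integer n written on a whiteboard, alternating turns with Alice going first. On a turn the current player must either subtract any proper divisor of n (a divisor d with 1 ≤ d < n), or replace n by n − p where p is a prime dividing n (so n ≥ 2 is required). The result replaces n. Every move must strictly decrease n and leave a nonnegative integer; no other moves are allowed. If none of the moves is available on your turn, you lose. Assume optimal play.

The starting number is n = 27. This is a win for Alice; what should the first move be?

Move to 26.

Positions with no move are L. A position that does have a move is losing for the player to move precisely when every available move leads to a winning position for the opponent. Fill in the labels:
n=0: no move → L
n=1: no move → L
n=2: W (go to 0, an L position)
n=3: W (go to 0, an L position)
n=4: L (options 2(W), 3(W) are all W)
n=5: W (go to 0, an L position)
n=6: W (go to 4, an L position)
n=7: W (go to 0, an L position)
n=8: W (go to 4, an L position)
n=9: L (options 6(W), 8(W) are all W)
n=10: W (go to 9, an L position)
n=11: W (go to 0, an L position)
n=12: W (go to 9, an L position)
n=13: W (go to 0, an L position)
n=14: L (options 7(W), 12(W), 13(W) are all W)
n=15: W (go to 14, an L position)
n=16: W (go to 14, an L position)
n=17: W (go to 0, an L position)
n=18: W (go to 9, an L position)
n=19: W (go to 0, an L position)
n=20: L (options 10(W), 15(W), 16(W), 18(W), 19(W) are all W)
n=21: W (go to 14, an L position)
n=22: W (go to 20, an L position)
n=23: W (go to 0, an L position)
n=24: W (go to 20, an L position)
n=25: W (go to 20, an L position)
n=26: L (options 13(W), 24(W), 25(W) are all W)
n=27: W (go to 26, an L position)
From 27, the L positions reachable in one move are: 26.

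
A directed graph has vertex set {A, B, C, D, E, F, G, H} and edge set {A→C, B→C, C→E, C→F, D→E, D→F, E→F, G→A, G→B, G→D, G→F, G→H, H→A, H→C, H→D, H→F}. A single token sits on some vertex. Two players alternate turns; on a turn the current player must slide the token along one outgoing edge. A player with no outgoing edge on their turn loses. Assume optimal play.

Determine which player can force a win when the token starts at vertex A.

Build the W/L table. Terminal = L. A non-terminal position is W if it has a move to some L; otherwise it is L.
Every edge goes from a vertex to one that appears earlier in the order F, E, C, B, D, A, H, G, so processing vertices in that order labels each vertex after all of its successors.
F: no outgoing edge → L
E: →F(L), so W
C: →F(L), so W
B: →C(W) only, which is W, so L
D: →F(L), so W
A: →C(W) only, which is W, so L
H: →A(L), so W
G: →A(L), so W
Every move from A reaches a W position, so the mover loses.

The second player wins.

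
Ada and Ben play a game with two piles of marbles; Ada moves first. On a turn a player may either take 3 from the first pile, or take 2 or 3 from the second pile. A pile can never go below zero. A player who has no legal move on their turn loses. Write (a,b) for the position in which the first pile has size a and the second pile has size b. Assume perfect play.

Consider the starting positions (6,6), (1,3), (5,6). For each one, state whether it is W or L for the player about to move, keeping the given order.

Label each position W (a win for the player to move) or L (a loss). A position with no legal move is L; any other position is W exactly when some move reaches an L, and L when every move reaches a W.
No move ever increases a pile, so every position that can arise here has a ≤ 6 and b ≤ 6; it is enough to label the cells with 0 ≤ a ≤ 6 and 0 ≤ b ≤ 6.
Every move lowers a or b (never raises either), so fill the grid row by row in increasing a, and left to right within a row: each cell's successors are then already labelled.
      b=0  b=1  b=2  b=3  b=4  b=5  b=6
a=0:    L    L    W    W    W    L    L
a=1:    L    L    W    W    W    L    L
a=2:    L    L    W    W    W    L    L
a=3:    W    W    L    L    W    W    W
a=4:    W    W    L    L    W    W    W
a=5:    W    W    L    L    W    W    W
a=6:    L    L    W    W    W    L    L
Cells with no legal move (terminal, hence L): (0,0), (0,1), (1,0), (1,1), (2,0), (2,1).
The remaining L cells, each justified by listing all of its moves:
(0,5): moves to (0,3)(W), (0,2)(W); every one is W ⇒ L
(0,6): moves to (0,4)(W), (0,3)(W); every one is W ⇒ L
(1,5): moves to (1,3)(W), (1,2)(W); every one is W ⇒ L
(1,6): moves to (1,4)(W), (1,3)(W); every one is W ⇒ L
(2,5): moves to (2,3)(W), (2,2)(W); every one is W ⇒ L
(2,6): moves to (2,4)(W), (2,3)(W); every one is W ⇒ L
(3,2): moves to (0,2)(W), (3,0)(W); every one is W ⇒ L
(3,3): moves to (0,3)(W), (3,1)(W), (3,0)(W); every one is W ⇒ L
(4,2): moves to (1,2)(W), (4,0)(W); every one is W ⇒ L
(4,3): moves to (1,3)(W), (4,1)(W), (4,0)(W); every one is W ⇒ L
(5,2): moves to (2,2)(W), (5,0)(W); every one is W ⇒ L
(5,3): moves to (2,3)(W), (5,1)(W), (5,0)(W); every one is W ⇒ L
(6,0): the only move is to (3,0)(W), a W ⇒ L
(6,1): the only move is to (3,1)(W), a W ⇒ L
(6,5): moves to (3,5)(W), (6,3)(W), (6,2)(W); every one is W ⇒ L
(6,6): moves to (3,6)(W), (6,4)(W), (6,3)(W); every one is W ⇒ L
Every other cell has at least one move into one of the L cells above, so it is W.
(6,6): one of the L cells justified above, so L
(1,3): the move to (1,1) reaches an L cell, so W
(5,6): the move to (2,6) reaches an L cell, so W

(6,6): L, (1,3): W, (5,6): W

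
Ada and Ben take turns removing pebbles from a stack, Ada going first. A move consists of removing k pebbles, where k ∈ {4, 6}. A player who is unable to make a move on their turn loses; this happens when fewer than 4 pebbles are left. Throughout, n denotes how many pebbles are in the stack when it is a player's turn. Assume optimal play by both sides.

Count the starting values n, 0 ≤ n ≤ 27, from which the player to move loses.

Label each position W (a win for the player to move) or L (a loss). A position with no legal move is L; any other position is W exactly when some move reaches an L, and L when every move reaches a W.
n=0: no move → L
n=1: no move → L
n=2: no move → L
n=3: no move → L
n=4: →0(L), so W
n=5: →1(L), so W
n=6: →2(L), so W
n=7: →3(L), so W
n=8: →2(L), so W
n=9: →3(L), so W
n=10: →6(W), 4(W) — all W, so L
n=11: →7(W), 5(W) — all W, so L
n=12: →8(W), 6(W) — all W, so L
n=13: →9(W), 7(W) — all W, so L
n=14: →10(L), so W
n=15: →11(L), so W
n=16: →12(L), so W
n=17: →13(L), so W
n=18: →12(L), so W
n=19: →13(L), so W
n=20: →16(W), 14(W) — all W, so L
n=21: →17(W), 15(W) — all W, so L
n=22: →18(W), 16(W) — all W, so L
n=23: →19(W), 17(W) — all W, so L
n=24: →20(L), so W
n=25: →21(L), so W
n=26: →22(L), so W
n=27: →23(L), so W
L entries with 0 ≤ n ≤ 27: n = 0, 1, 2, 3, 10, 11, 12, 13, 20, 21, 22, 23; that makes 12.

12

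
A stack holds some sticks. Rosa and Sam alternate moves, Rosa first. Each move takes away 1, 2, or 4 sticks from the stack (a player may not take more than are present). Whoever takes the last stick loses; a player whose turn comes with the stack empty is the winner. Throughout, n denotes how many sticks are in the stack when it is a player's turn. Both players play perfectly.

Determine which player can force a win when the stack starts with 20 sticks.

Rosa wins.

Work bottom-up. With no move the player to move wins. Otherwise the position is W if at least one move leads to an L position for the opponent, and L if every move leads to a W.
n=0: no move; the opponent has just taken the last stick and therefore loses → W
n=1: L (sole option 0(W) is W)
n=2: W (go to 1, an L position)
n=3: W (go to 1, an L position)
n=4: L (options 3(W), 2(W), 0(W) are all W)
n=5: W (go to 4, an L position)
n=6: W (go to 4, an L position)
n=7: L (options 6(W), 5(W), 3(W) are all W)
n=8: W (go to 7, an L position)
n=9: W (go to 7, an L position)
n=10: L (options 9(W), 8(W), 6(W) are all W)
n=11: W (go to 10, an L position)
n=12: W (go to 10, an L position)
n=13: L (options 12(W), 11(W), 9(W) are all W)
n=14: W (go to 13, an L position)
n=15: W (go to 13, an L position)
n=16: L (options 15(W), 14(W), 12(W) are all W)
n=17: W (go to 16, an L position)
n=18: W (go to 16, an L position)
n=19: L (options 18(W), 17(W), 15(W) are all W)
n=20: W (go to 19, an L position)
From 20 Rosa can remove 1, leaving 19, reaching an L position.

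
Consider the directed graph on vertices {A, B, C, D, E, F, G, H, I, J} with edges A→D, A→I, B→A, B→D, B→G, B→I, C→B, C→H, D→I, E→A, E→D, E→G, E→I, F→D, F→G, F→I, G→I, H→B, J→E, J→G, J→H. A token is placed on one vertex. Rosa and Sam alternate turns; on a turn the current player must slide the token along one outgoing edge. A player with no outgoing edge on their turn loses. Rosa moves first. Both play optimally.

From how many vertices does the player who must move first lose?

2

Use the standard recursion: the mover loses at a terminal position; elsewhere, the mover wins exactly when some move hands the opponent an L position.
Every edge goes from a vertex to one that appears earlier in the order I, D, A, G, B, F, H, E, C, J, so processing vertices in that order labels each vertex after all of its successors.
I: no outgoing edge → L
D: →I(L), so W
A: →I(L), so W
G: →I(L), so W
B: →I(L), so W
F: →I(L), so W
H: →B(W) only, which is W, so L
E: →I(L), so W
C: →H(L), so W
J: →H(L), so W
The L vertices are H, I; that is 2 in all.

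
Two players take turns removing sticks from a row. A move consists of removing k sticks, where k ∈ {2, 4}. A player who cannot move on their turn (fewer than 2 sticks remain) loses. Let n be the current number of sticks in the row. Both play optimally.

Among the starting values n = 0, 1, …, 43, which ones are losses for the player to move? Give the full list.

0, 1, 6, 7, 12, 13, 18, 19, 24, 25, 30, 31, 36, 37, 42, 43

Positions with no move are L. A position that does have a move is losing for the player to move precisely when every available move leads to a winning position for the opponent. Fill in the labels:
n=0: no move → L
n=1: no move → L
n=2: →0(L), so W
n=3: →1(L), so W
n=4: →0(L), so W
n=5: →1(L), so W
n=6: →4(W), 2(W) — all W, so L
n=7: →5(W), 3(W) — all W, so L
n=8: →6(L), so W
n=9: →7(L), so W
n=10: →6(L), so W
n=11: →7(L), so W
n=12: →10(W), 8(W) — all W, so L
n=13: →11(W), 9(W) — all W, so L
n=14: →12(L), so W
n=15: →13(L), so W
n=16: →12(L), so W
n=17: →13(L), so W
n=18: →16(W), 14(W) — all W, so L
n=19: →17(W), 15(W) — all W, so L
n=20: →18(L), so W
n=21: →19(L), so W
n=22: →18(L), so W
n=23: →19(L), so W
n=24: →22(W), 20(W) — all W, so L
n=25: →23(W), 21(W) — all W, so L
n=26: →24(L), so W
n=27: →25(L), so W
n=28: →24(L), so W
n=29: →25(L), so W
n=30: →28(W), 26(W) — all W, so L
n=31: →29(W), 27(W) — all W, so L
n=32: →30(L), so W
n=33: →31(L), so W
n=34: →30(L), so W
n=35: →31(L), so W
n=36: →34(W), 32(W) — all W, so L
n=37: →35(W), 33(W) — all W, so L
n=38: →36(L), so W
n=39: →37(L), so W
n=40: →36(L), so W
n=41: →37(L), so W
n=42: →40(W), 38(W) — all W, so L
n=43: →41(W), 39(W) — all W, so L
Reading off the rows marked L gives the requested list; there are 16 such values of n.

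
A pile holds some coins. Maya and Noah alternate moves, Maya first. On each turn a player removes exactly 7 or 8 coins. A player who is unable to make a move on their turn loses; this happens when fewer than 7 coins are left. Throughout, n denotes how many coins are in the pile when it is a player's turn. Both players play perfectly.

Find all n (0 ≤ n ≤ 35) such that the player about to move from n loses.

0, 1, 2, 3, 4, 5, 6, 15, 16, 17, 18, 19, 20, 21, 30, 31, 32, 33, 34, 35

Positions with no move are L. A position that does have a move is losing for the player to move precisely when every available move leads to a winning position for the opponent. Fill in the labels:
n=0: no move → L
n=1: no move → L
n=2: no move → L
n=3: no move → L
n=4: no move → L
n=5: no move → L
n=6: no move → L
n=7: can move to 0, which is L ⇒ W
n=8: can move to 1, which is L ⇒ W
n=9: can move to 2, which is L ⇒ W
n=10: can move to 3, which is L ⇒ W
n=11: can move to 4, which is L ⇒ W
n=12: can move to 5, which is L ⇒ W
n=13: can move to 6, which is L ⇒ W
n=14: can move to 6, which is L ⇒ W
n=15: moves to 8(W), 7(W); every one is W ⇒ L
n=16: moves to 9(W), 8(W); every one is W ⇒ L
n=17: moves to 10(W), 9(W); every one is W ⇒ L
n=18: moves to 11(W), 10(W); every one is W ⇒ L
n=19: moves to 12(W), 11(W); every one is W ⇒ L
n=20: moves to 13(W), 12(W); every one is W ⇒ L
n=21: moves to 14(W), 13(W); every one is W ⇒ L
n=22: can move to 15, which is L ⇒ W
n=23: can move to 16, which is L ⇒ W
n=24: can move to 17, which is L ⇒ W
n=25: can move to 18, which is L ⇒ W
n=26: can move to 19, which is L ⇒ W
n=27: can move to 20, which is L ⇒ W
n=28: can move to 21, which is L ⇒ W
n=29: can move to 21, which is L ⇒ W
n=30: moves to 23(W), 22(W); every one is W ⇒ L
n=31: moves to 24(W), 23(W); every one is W ⇒ L
n=32: moves to 25(W), 24(W); every one is W ⇒ L
n=33: moves to 26(W), 25(W); every one is W ⇒ L
n=34: moves to 27(W), 26(W); every one is W ⇒ L
n=35: moves to 28(W), 27(W); every one is W ⇒ L
The losing starting values of n are exactly the entries labelled L in this table (20 of them).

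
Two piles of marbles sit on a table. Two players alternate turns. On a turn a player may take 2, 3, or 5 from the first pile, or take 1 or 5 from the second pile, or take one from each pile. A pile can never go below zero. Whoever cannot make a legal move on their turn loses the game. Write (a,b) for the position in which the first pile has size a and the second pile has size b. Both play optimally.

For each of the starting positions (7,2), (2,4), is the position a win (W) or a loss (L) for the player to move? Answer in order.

Classify positions by backward induction: terminal positions (no move available) are L. From any other position, the mover wins iff some move reaches an L.
No move ever increases a pile, so every position that can arise here has a ≤ 7 and b ≤ 4; it is enough to label the cells with 0 ≤ a ≤ 7 and 0 ≤ b ≤ 4.
Every move lowers a or b (never raises either), so fill the grid row by row in increasing a, and left to right within a row: each cell's successors are then already labelled.
      b=0  b=1  b=2  b=3  b=4
a=0:    L    W    L    W    L
a=1:    L    W    L    W    L
a=2:    W    W    W    W    W
a=3:    W    L    W    L    W
a=4:    W    L    W    L    W
a=5:    W    W    W    W    W
a=6:    W    W    W    W    W
a=7:    L    W    L    W    L
Cells with no legal move (terminal, hence L): (0,0), (1,0).
The remaining L cells, each justified by listing all of its moves:
(0,2): L (sole option (0,1)(W) is W)
(0,4): L (sole option (0,3)(W) is W)
(1,2): L (options (1,1)(W), (0,1)(W) are all W)
(1,4): L (options (1,3)(W), (0,3)(W) are all W)
(3,1): L (options (1,1)(W), (0,1)(W), (3,0)(W), (2,0)(W) are all W)
(3,3): L (options (1,3)(W), (0,3)(W), (3,2)(W), (2,2)(W) are all W)
(4,1): L (options (2,1)(W), (1,1)(W), (4,0)(W), (3,0)(W) are all W)
(4,3): L (options (2,3)(W), (1,3)(W), (4,2)(W), (3,2)(W) are all W)
(7,0): L (options (5,0)(W), (4,0)(W), (2,0)(W) are all W)
(7,2): L (options (5,2)(W), (4,2)(W), (2,2)(W), (7,1)(W), (6,1)(W) are all W)
(7,4): L (options (5,4)(W), (4,4)(W), (2,4)(W), (7,3)(W), (6,3)(W) are all W)
Every other cell has at least one move into one of the L cells above, so it is W.
(7,2): one of the L cells justified above, so L
(2,4): the move to (0,4) reaches an L cell, so W

(7,2): L, (2,4): W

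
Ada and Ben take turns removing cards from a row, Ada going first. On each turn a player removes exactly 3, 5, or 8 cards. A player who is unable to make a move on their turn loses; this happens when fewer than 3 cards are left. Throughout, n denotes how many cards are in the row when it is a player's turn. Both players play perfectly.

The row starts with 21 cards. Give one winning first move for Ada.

Build the W/L table. Terminal = L. A non-terminal position is W if it has a move to some L; otherwise it is L.
n=0: no move → L
n=1: no move → L
n=2: no move → L
n=3: can move to 0, which is L ⇒ W
n=4: can move to 1, which is L ⇒ W
n=5: can move to 2, which is L ⇒ W
n=6: can move to 1, which is L ⇒ W
n=7: can move to 2, which is L ⇒ W
n=8: can move to 0, which is L ⇒ W
n=9: can move to 1, which is L ⇒ W
n=10: can move to 2, which is L ⇒ W
n=11: moves to 8(W), 6(W), 3(W); every one is W ⇒ L
n=12: moves to 9(W), 7(W), 4(W); every one is W ⇒ L
n=13: moves to 10(W), 8(W), 5(W); every one is W ⇒ L
n=14: can move to 11, which is L ⇒ W
n=15: can move to 12, which is L ⇒ W
n=16: can move to 13, which is L ⇒ W
n=17: can move to 12, which is L ⇒ W
n=18: can move to 13, which is L ⇒ W
n=19: can move to 11, which is L ⇒ W
n=20: can move to 12, which is L ⇒ W
n=21: can move to 13, which is L ⇒ W
From 21, the L positions reachable in one move are: 13.

Remove 8, leaving 13.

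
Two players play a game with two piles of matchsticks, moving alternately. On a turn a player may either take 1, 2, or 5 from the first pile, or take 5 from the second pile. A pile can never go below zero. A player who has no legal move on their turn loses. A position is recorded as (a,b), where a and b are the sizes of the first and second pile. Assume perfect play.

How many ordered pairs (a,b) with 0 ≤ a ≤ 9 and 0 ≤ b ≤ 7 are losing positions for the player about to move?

29

Classify positions by backward induction: terminal positions (no move available) are L. From any other position, the mover wins iff some move reaches an L.
Every move lowers a or b (never raises either), so fill the grid row by row in increasing a, and left to right within a row: each cell's successors are then already labelled.
      b=0  b=1  b=2  b=3  b=4  b=5  b=6  b=7
a=0:    L    L    L    L    L    W    W    W
a=1:    W    W    W    W    W    L    L    L
a=2:    W    W    W    W    W    W    W    W
a=3:    L    L    L    L    L    W    W    W
a=4:    W    W    W    W    W    L    L    L
a=5:    W    W    W    W    W    W    W    W
a=6:    L    L    L    L    L    W    W    W
a=7:    W    W    W    W    W    L    L    L
a=8:    W    W    W    W    W    W    W    W
a=9:    L    L    L    L    L    W    W    W
Cells with no legal move (terminal, hence L): (0,0), (0,1), (0,2), (0,3), (0,4).
The remaining L cells, each justified by listing all of its moves:
(1,5): →(0,5)(W), (1,0)(W) — all W, so L
(1,6): →(0,6)(W), (1,1)(W) — all W, so L
(1,7): →(0,7)(W), (1,2)(W) — all W, so L
(3,0): →(2,0)(W), (1,0)(W) — all W, so L
(3,1): →(2,1)(W), (1,1)(W) — all W, so L
(3,2): →(2,2)(W), (1,2)(W) — all W, so L
(3,3): →(2,3)(W), (1,3)(W) — all W, so L
(3,4): →(2,4)(W), (1,4)(W) — all W, so L
(4,5): →(3,5)(W), (2,5)(W), (4,0)(W) — all W, so L
(4,6): →(3,6)(W), (2,6)(W), (4,1)(W) — all W, so L
(4,7): →(3,7)(W), (2,7)(W), (4,2)(W) — all W, so L
(6,0): →(5,0)(W), (4,0)(W), (1,0)(W) — all W, so L
(6,1): →(5,1)(W), (4,1)(W), (1,1)(W) — all W, so L
(6,2): →(5,2)(W), (4,2)(W), (1,2)(W) — all W, so L
(6,3): →(5,3)(W), (4,3)(W), (1,3)(W) — all W, so L
(6,4): →(5,4)(W), (4,4)(W), (1,4)(W) — all W, so L
(7,5): →(6,5)(W), (5,5)(W), (2,5)(W), (7,0)(W) — all W, so L
(7,6): →(6,6)(W), (5,6)(W), (2,6)(W), (7,1)(W) — all W, so L
(7,7): →(6,7)(W), (5,7)(W), (2,7)(W), (7,2)(W) — all W, so L
(9,0): →(8,0)(W), (7,0)(W), (4,0)(W) — all W, so L
(9,1): →(8,1)(W), (7,1)(W), (4,1)(W) — all W, so L
(9,2): →(8,2)(W), (7,2)(W), (4,2)(W) — all W, so L
(9,3): →(8,3)(W), (7,3)(W), (4,3)(W) — all W, so L
(9,4): →(8,4)(W), (7,4)(W), (4,4)(W) — all W, so L
Every other cell has at least one move into one of the L cells above, so it is W.
L cells per row: a=0: 5, a=1: 3, a=2: 0, a=3: 5, a=4: 3, a=5: 0, a=6: 5, a=7: 3, a=8: 0, a=9: 5; total 29.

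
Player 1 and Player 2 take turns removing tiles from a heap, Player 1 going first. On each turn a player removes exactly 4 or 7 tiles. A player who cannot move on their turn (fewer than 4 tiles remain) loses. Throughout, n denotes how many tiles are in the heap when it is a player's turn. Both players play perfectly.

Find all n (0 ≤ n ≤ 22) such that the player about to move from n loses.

Build the W/L table. Terminal = L. A non-terminal position is W if it has a move to some L; otherwise it is L.
n=0: no move → L
n=1: no move → L
n=2: no move → L
n=3: no move → L
n=4: can move to 0, which is L ⇒ W
n=5: can move to 1, which is L ⇒ W
n=6: can move to 2, which is L ⇒ W
n=7: can move to 3, which is L ⇒ W
n=8: can move to 1, which is L ⇒ W
n=9: can move to 2, which is L ⇒ W
n=10: can move to 3, which is L ⇒ W
n=11: moves to 7(W), 4(W); every one is W ⇒ L
n=12: moves to 8(W), 5(W); every one is W ⇒ L
n=13: moves to 9(W), 6(W); every one is W ⇒ L
n=14: moves to 10(W), 7(W); every one is W ⇒ L
n=15: can move to 11, which is L ⇒ W
n=16: can move to 12, which is L ⇒ W
n=17: can move to 13, which is L ⇒ W
n=18: can move to 14, which is L ⇒ W
n=19: can move to 12, which is L ⇒ W
n=20: can move to 13, which is L ⇒ W
n=21: can move to 14, which is L ⇒ W
n=22: moves to 18(W), 15(W); every one is W ⇒ L
The losing starting values of n are exactly the entries labelled L in this table (9 of them).

0, 1, 2, 3, 11, 12, 13, 14, 22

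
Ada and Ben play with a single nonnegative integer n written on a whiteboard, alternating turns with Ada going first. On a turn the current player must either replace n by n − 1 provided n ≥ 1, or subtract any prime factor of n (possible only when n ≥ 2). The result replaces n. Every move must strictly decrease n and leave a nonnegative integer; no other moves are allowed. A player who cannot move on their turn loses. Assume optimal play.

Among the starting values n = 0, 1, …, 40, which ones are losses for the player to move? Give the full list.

Compute win/loss labels from the base case upward. A position with no move is L. Any other position is W if it can reach an L in one move, else L.
n=0: no move → L
n=1: can move to 0, which is L ⇒ W
n=2: can move to 0, which is L ⇒ W
n=3: can move to 0, which is L ⇒ W
n=4: moves to 2(W), 3(W); every one is W ⇒ L
n=5: can move to 0, which is L ⇒ W
n=6: can move to 4, which is L ⇒ W
n=7: can move to 0, which is L ⇒ W
n=8: moves to 6(W), 7(W); every one is W ⇒ L
n=9: can move to 8, which is L ⇒ W
n=10: can move to 8, which is L ⇒ W
n=11: can move to 0, which is L ⇒ W
n=12: moves to 9(W), 10(W), 11(W); every one is W ⇒ L
n=13: can move to 0, which is L ⇒ W
n=14: can move to 12, which is L ⇒ W
n=15: can move to 12, which is L ⇒ W
n=16: moves to 14(W), 15(W); every one is W ⇒ L
n=17: can move to 0, which is L ⇒ W
n=18: can move to 16, which is L ⇒ W
n=19: can move to 0, which is L ⇒ W
n=20: moves to 15(W), 18(W), 19(W); every one is W ⇒ L
n=21: can move to 20, which is L ⇒ W
n=22: can move to 20, which is L ⇒ W
n=23: can move to 0, which is L ⇒ W
n=24: moves to 21(W), 22(W), 23(W); every one is W ⇒ L
n=25: can move to 20, which is L ⇒ W
n=26: can move to 24, which is L ⇒ W
n=27: can move to 24, which is L ⇒ W
n=28: moves to 21(W), 26(W), 27(W); every one is W ⇒ L
n=29: can move to 0, which is L ⇒ W
n=30: can move to 28, which is L ⇒ W
n=31: can move to 0, which is L ⇒ W
n=32: moves to 30(W), 31(W); every one is W ⇒ L
n=33: can move to 32, which is L ⇒ W
n=34: can move to 32, which is L ⇒ W
n=35: can move to 28, which is L ⇒ W
n=36: moves to 33(W), 34(W), 35(W); every one is W ⇒ L
n=37: can move to 0, which is L ⇒ W
n=38: can move to 36, which is L ⇒ W
n=39: can move to 36, which is L ⇒ W
n=40: moves to 35(W), 38(W), 39(W); every one is W ⇒ L
The losing starting values of n are exactly the entries labelled L in this table (11 of them).

0, 4, 8, 12, 16, 20, 24, 28, 32, 36, 40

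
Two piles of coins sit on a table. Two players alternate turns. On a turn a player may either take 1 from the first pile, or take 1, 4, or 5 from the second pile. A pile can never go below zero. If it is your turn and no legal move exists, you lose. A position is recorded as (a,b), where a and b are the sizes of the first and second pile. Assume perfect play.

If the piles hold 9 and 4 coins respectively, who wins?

Compute win/loss labels from the base case upward. A position with no move is L. Any other position is W if it can reach an L in one move, else L.
No move ever increases a pile, so every position that can arise here has a ≤ 9 and b ≤ 4; it is enough to label the cells with 0 ≤ a ≤ 9 and 0 ≤ b ≤ 4.
Every move lowers a or b (never raises either), so fill the grid row by row in increasing a, and left to right within a row: each cell's successors are then already labelled.
      b=0  b=1  b=2  b=3  b=4
a=0:    L    W    L    W    W
a=1:    W    L    W    L    W
a=2:    L    W    L    W    W
a=3:    W    L    W    L    W
a=4:    L    W    L    W    W
a=5:    W    L    W    L    W
a=6:    L    W    L    W    W
a=7:    W    L    W    L    W
a=8:    L    W    L    W    W
a=9:    W    L    W    L    W
Cells with no legal move (terminal, hence L): (0,0).
The remaining L cells, each justified by listing all of its moves:
(0,2): only reaches (0,1)(W), which is W → L
(1,1): only reaches (0,1)(W), (1,0)(W), all W → L
(1,3): only reaches (0,3)(W), (1,2)(W), all W → L
(2,0): only reaches (1,0)(W), which is W → L
(2,2): only reaches (1,2)(W), (2,1)(W), all W → L
(3,1): only reaches (2,1)(W), (3,0)(W), all W → L
(3,3): only reaches (2,3)(W), (3,2)(W), all W → L
(4,0): only reaches (3,0)(W), which is W → L
(4,2): only reaches (3,2)(W), (4,1)(W), all W → L
(5,1): only reaches (4,1)(W), (5,0)(W), all W → L
(5,3): only reaches (4,3)(W), (5,2)(W), all W → L
(6,0): only reaches (5,0)(W), which is W → L
(6,2): only reaches (5,2)(W), (6,1)(W), all W → L
(7,1): only reaches (6,1)(W), (7,0)(W), all W → L
(7,3): only reaches (6,3)(W), (7,2)(W), all W → L
(8,0): only reaches (7,0)(W), which is W → L
(8,2): only reaches (7,2)(W), (8,1)(W), all W → L
(9,1): only reaches (8,1)(W), (9,0)(W), all W → L
(9,3): only reaches (8,3)(W), (9,2)(W), all W → L
Every other cell has at least one move into one of the L cells above, so it is W.
The starting position (9,4) is W: the player to move should move to (9,3), handing over an L position.

The first player wins.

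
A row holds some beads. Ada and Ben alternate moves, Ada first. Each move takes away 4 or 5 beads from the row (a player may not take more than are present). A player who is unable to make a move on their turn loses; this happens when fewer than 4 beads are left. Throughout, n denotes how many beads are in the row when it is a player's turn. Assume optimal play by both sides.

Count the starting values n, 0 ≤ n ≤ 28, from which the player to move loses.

Classify positions by backward induction: terminal positions (no move available) are L. From any other position, the mover wins iff some move reaches an L.
n=0: no move → L
n=1: no move → L
n=2: no move → L
n=3: no move → L
n=4: →0(L), so W
n=5: →1(L), so W
n=6: →2(L), so W
n=7: →3(L), so W
n=8: →3(L), so W
n=9: →5(W), 4(W) — all W, so L
n=10: →6(W), 5(W) — all W, so L
n=11: →7(W), 6(W) — all W, so L
n=12: →8(W), 7(W) — all W, so L
n=13: →9(L), so W
n=14: →10(L), so W
n=15: →11(L), so W
n=16: →12(L), so W
n=17: →12(L), so W
n=18: →14(W), 13(W) — all W, so L
n=19: →15(W), 14(W) — all W, so L
n=20: →16(W), 15(W) — all W, so L
n=21: →17(W), 16(W) — all W, so L
n=22: →18(L), so W
n=23: →19(L), so W
n=24: →20(L), so W
n=25: →21(L), so W
n=26: →21(L), so W
n=27: →23(W), 22(W) — all W, so L
n=28: →24(W), 23(W) — all W, so L
L entries with 0 ≤ n ≤ 28: n = 0, 1, 2, 3, 9, 10, 11, 12, 18, 19, 20, 21, 27, 28; that makes 14.

14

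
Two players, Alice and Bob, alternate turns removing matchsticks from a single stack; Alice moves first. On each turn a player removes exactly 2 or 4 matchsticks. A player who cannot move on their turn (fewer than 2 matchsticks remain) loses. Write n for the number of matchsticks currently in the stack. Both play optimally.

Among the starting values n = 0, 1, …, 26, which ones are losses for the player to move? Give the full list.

0, 1, 6, 7, 12, 13, 18, 19, 24, 25

Classify positions by backward induction: terminal positions (no move available) are L. From any other position, the mover wins iff some move reaches an L.
n=0: no move → L
n=1: no move → L
n=2: can move to 0, which is L ⇒ W
n=3: can move to 1, which is L ⇒ W
n=4: can move to 0, which is L ⇒ W
n=5: can move to 1, which is L ⇒ W
n=6: moves to 4(W), 2(W); every one is W ⇒ L
n=7: moves to 5(W), 3(W); every one is W ⇒ L
n=8: can move to 6, which is L ⇒ W
n=9: can move to 7, which is L ⇒ W
n=10: can move to 6, which is L ⇒ W
n=11: can move to 7, which is L ⇒ W
n=12: moves to 10(W), 8(W); every one is W ⇒ L
n=13: moves to 11(W), 9(W); every one is W ⇒ L
n=14: can move to 12, which is L ⇒ W
n=15: can move to 13, which is L ⇒ W
n=16: can move to 12, which is L ⇒ W
n=17: can move to 13, which is L ⇒ W
n=18: moves to 16(W), 14(W); every one is W ⇒ L
n=19: moves to 17(W), 15(W); every one is W ⇒ L
n=20: can move to 18, which is L ⇒ W
n=21: can move to 19, which is L ⇒ W
n=22: can move to 18, which is L ⇒ W
n=23: can move to 19, which is L ⇒ W
n=24: moves to 22(W), 20(W); every one is W ⇒ L
n=25: moves to 23(W), 21(W); every one is W ⇒ L
n=26: can move to 24, which is L ⇒ W
The losing starting values of n are exactly the entries labelled L in this table (10 of them).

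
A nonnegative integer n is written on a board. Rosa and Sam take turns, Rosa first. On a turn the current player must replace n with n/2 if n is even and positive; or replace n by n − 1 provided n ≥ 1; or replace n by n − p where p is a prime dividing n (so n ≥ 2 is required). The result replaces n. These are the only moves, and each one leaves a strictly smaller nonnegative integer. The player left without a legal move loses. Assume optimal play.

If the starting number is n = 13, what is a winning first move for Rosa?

Positions with no move are L. A position that does have a move is losing for the player to move precisely when every available move leads to a winning position for the opponent. Fill in the labels:
n=0: no move → L
n=1: can move to 0, which is L ⇒ W
n=2: can move to 0, which is L ⇒ W
n=3: can move to 0, which is L ⇒ W
n=4: moves to 2(W), 3(W); every one is W ⇒ L
n=5: can move to 0, which is L ⇒ W
n=6: can move to 4, which is L ⇒ W
n=7: can move to 0, which is L ⇒ W
n=8: can move to 4, which is L ⇒ W
n=9: moves to 6(W), 8(W); every one is W ⇒ L
n=10: can move to 9, which is L ⇒ W
n=11: can move to 0, which is L ⇒ W
n=12: can move to 9, which is L ⇒ W
n=13: can move to 0, which is L ⇒ W
From 13, the L positions reachable in one move are: 0.

Move to 0.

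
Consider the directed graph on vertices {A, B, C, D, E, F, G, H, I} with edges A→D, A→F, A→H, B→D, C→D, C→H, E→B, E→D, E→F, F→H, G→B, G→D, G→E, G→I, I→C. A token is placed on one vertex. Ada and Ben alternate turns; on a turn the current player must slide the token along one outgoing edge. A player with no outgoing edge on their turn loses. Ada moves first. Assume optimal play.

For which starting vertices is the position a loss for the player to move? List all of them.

D, H, I

Label each position W (a win for the player to move) or L (a loss). A position with no legal move is L; any other position is W exactly when some move reaches an L, and L when every move reaches a W.
Every edge goes from a vertex to one that appears earlier in the order D, H, F, A, C, B, I, E, G, so processing vertices in that order labels each vertex after all of its successors.
D: no outgoing edge → L
H: no outgoing edge → L
F: can move to H, which is L ⇒ W
A: can move to H, which is L ⇒ W
C: can move to H, which is L ⇒ W
B: can move to D, which is L ⇒ W
I: the only move is to C(W), a W ⇒ L
E: can move to D, which is L ⇒ W
G: can move to I, which is L ⇒ W
The losing starting vertices are exactly the entries labelled L in this table (3 of them).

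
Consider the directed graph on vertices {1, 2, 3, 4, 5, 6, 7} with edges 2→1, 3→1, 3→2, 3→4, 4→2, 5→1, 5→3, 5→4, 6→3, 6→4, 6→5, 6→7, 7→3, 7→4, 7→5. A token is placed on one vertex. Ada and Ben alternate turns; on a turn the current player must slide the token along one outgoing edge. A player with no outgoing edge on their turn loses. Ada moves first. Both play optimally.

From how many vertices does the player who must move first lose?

Use the standard recursion: the mover loses at a terminal position; elsewhere, the mover wins exactly when some move hands the opponent an L position.
Every edge goes from a vertex to one that appears earlier in the order 1, 2, 4, 3, 5, 7, 6, so processing vertices in that order labels each vertex after all of its successors.
1: no outgoing edge → L
2: can move to 1, which is L ⇒ W
4: the only move is to 2(W), a W ⇒ L
3: can move to 4, which is L ⇒ W
5: can move to 4, which is L ⇒ W
7: can move to 4, which is L ⇒ W
6: can move to 4, which is L ⇒ W
The L vertices are 1, 4; that is 2 in all.

2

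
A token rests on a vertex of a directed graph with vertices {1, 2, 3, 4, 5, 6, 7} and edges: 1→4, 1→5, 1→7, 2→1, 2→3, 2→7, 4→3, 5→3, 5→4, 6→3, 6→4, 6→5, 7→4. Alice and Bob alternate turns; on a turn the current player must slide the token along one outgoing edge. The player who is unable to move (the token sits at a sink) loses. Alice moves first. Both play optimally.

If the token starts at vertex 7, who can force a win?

Bob wins.

Label each position W (a win for the player to move) or L (a loss). A position with no legal move is L; any other position is W exactly when some move reaches an L, and L when every move reaches a W.
Every edge goes from a vertex to one that appears earlier in the order 3, 4, 5, 7, 1, 6, 2, so processing vertices in that order labels each vertex after all of its successors.
3: no outgoing edge → L
4: reaches L-position 3 → W
5: reaches L-position 3 → W
7: only reaches 4(W), which is W → L
1: reaches L-position 7 → W
6: reaches L-position 3 → W
2: reaches L-position 7 → W
The starting position 7 is L: whatever Alice does, the opponent receives a W position.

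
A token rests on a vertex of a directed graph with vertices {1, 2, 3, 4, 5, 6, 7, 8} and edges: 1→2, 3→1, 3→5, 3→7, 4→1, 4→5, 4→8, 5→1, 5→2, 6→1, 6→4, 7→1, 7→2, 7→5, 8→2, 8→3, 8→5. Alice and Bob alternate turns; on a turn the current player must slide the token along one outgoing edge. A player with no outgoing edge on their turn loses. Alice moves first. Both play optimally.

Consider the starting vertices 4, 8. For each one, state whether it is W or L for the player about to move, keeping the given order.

4: L, 8: W

Label each position W (a win for the player to move) or L (a loss). A position with no legal move is L; any other position is W exactly when some move reaches an L, and L when every move reaches a W.
Every edge goes from a vertex to one that appears earlier in the order 2, 1, 5, 7, 3, 8, 4, 6, so processing vertices in that order labels each vertex after all of its successors.
2: no outgoing edge → L
1: reaches L-position 2 → W
5: reaches L-position 2 → W
7: reaches L-position 2 → W
3: only reaches 7(W), 5(W), 1(W), all W → L
8: reaches L-position 3 → W
4: only reaches 8(W), 5(W), 1(W), all W → L
6: reaches L-position 4 → W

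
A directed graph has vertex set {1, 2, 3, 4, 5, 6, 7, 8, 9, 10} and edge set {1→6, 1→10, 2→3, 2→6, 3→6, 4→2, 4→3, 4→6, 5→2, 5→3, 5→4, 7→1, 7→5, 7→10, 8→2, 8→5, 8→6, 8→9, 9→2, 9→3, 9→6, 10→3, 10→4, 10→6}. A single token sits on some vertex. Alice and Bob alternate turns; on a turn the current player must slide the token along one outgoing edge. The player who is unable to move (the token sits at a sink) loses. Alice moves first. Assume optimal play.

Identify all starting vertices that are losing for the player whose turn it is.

Positions with no move are L. A position that does have a move is losing for the player to move precisely when every available move leads to a winning position for the opponent. Fill in the labels:
Every edge goes from a vertex to one that appears earlier in the order 6, 3, 2, 4, 5, 9, 8, 10, 1, 7, so processing vertices in that order labels each vertex after all of its successors.
6: no outgoing edge → L
3: →6(L), so W
2: →6(L), so W
4: →6(L), so W
5: →4(W), 2(W), 3(W) — all W, so L
9: →6(L), so W
8: →5(L), so W
10: →6(L), so W
1: →6(L), so W
7: →5(L), so W
The losing starting vertices are exactly the entries labelled L in this table (2 of them).

5, 6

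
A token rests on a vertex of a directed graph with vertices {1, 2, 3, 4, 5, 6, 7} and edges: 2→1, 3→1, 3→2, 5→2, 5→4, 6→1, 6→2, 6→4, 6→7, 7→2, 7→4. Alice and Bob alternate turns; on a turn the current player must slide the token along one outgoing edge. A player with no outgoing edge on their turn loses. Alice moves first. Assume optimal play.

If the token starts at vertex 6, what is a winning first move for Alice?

Positions with no move are L. A position that does have a move is losing for the player to move precisely when every available move leads to a winning position for the opponent. Fill in the labels:
Every edge goes from a vertex to one that appears earlier in the order 4, 1, 2, 7, 3, 5, 6, so processing vertices in that order labels each vertex after all of its successors.
4: no outgoing edge → L
1: no outgoing edge → L
2: reaches L-position 1 → W
7: reaches L-position 4 → W
3: reaches L-position 1 → W
5: reaches L-position 4 → W
6: reaches L-position 1 → W
From 6, the L positions reachable in one move are: 1, 4. Any move reaching one of these is winning.

Move to 1.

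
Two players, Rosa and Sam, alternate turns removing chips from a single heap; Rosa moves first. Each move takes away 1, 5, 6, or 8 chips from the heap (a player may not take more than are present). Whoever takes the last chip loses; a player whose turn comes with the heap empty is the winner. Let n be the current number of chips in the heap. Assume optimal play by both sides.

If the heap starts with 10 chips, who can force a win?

Rosa wins.

Positions with no move are W. A position that does have a move is losing for the player to move precisely when every available move leads to a winning position for the opponent. Fill in the labels:
n=0: no move; the opponent has just taken the last chip and therefore loses → W
n=1: →0(W) only, which is W, so L
n=2: →1(L), so W
n=3: →2(W) only, which is W, so L
n=4: →3(L), so W
n=5: →4(W), 0(W) — all W, so L
n=6: →5(L), so W
n=7: →1(L), so W
n=8: →3(L), so W
n=9: →3(L), so W
n=10: →5(L), so W
The starting position 10 is W: Rosa should remove 5, leaving 5, handing over an L position.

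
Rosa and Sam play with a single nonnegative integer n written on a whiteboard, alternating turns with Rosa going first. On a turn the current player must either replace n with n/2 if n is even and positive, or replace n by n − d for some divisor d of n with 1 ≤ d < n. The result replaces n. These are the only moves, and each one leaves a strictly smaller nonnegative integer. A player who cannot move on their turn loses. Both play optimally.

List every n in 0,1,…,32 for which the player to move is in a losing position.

0, 1, 3, 5, 7, 9, 11, 13, 15, 17, 19, 21, 23, 25, 27, 29, 31

Positions with no move are L. A position that does have a move is losing for the player to move precisely when every available move leads to a winning position for the opponent. Fill in the labels:
n=0: no move → L
n=1: no move → L
n=2: →1(L), so W
n=3: →2(W) only, which is W, so L
n=4: →3(L), so W
n=5: →4(W) only, which is W, so L
n=6: →3(L), so W
n=7: →6(W) only, which is W, so L
n=8: →7(L), so W
n=9: →6(W), 8(W) — all W, so L
n=10: →5(L), so W
n=11: →10(W) only, which is W, so L
n=12: →9(L), so W
n=13: →12(W) only, which is W, so L
n=14: →7(L), so W
n=15: →10(W), 12(W), 14(W) — all W, so L
n=16: →15(L), so W
n=17: →16(W) only, which is W, so L
n=18: →9(L), so W
n=19: →18(W) only, which is W, so L
n=20: →15(L), so W
n=21: →14(W), 18(W), 20(W) — all W, so L
n=22: →11(L), so W
n=23: →22(W) only, which is W, so L
n=24: →21(L), so W
n=25: →20(W), 24(W) — all W, so L
n=26: →13(L), so W
n=27: →18(W), 24(W), 26(W) — all W, so L
n=28: →21(L), so W
n=29: →28(W) only, which is W, so L
n=30: →15(L), so W
n=31: →30(W) only, which is W, so L
n=32: →31(L), so W
Reading off the rows marked L gives the requested list; there are 17 such values of n.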